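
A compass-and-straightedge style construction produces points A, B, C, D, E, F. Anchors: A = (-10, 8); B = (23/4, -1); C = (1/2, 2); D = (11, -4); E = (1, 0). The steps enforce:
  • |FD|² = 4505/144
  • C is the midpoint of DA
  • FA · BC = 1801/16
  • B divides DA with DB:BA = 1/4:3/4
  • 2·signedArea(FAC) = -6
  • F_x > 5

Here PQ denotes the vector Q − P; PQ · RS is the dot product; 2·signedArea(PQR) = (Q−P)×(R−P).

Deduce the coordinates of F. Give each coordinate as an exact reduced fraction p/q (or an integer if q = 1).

1. F_x = 71/12  [FA · BC = 1801/16 ∩ 2·signedArea(FAC) = -6]
2. F_y = -5/3  [FA · BC = 1801/16 ∩ 2·signedArea(FAC) = -6]
   → F = (71/12, -5/3)

F = (71/12, -5/3)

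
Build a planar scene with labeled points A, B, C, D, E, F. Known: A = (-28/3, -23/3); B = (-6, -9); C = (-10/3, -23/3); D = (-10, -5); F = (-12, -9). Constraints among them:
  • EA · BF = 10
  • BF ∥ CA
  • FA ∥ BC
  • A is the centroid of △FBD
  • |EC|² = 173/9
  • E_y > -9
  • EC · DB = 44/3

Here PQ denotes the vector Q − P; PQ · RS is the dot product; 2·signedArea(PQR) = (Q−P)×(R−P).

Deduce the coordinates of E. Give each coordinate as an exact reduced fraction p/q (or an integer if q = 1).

E = (-23/3, -25/3)

1. E_x = -23/3  [EA · BF = 10 ∩ EC · DB = 44/3]
2. E_y = -25/3  [EA · BF = 10 ∩ EC · DB = 44/3]
   → E = (-23/3, -25/3)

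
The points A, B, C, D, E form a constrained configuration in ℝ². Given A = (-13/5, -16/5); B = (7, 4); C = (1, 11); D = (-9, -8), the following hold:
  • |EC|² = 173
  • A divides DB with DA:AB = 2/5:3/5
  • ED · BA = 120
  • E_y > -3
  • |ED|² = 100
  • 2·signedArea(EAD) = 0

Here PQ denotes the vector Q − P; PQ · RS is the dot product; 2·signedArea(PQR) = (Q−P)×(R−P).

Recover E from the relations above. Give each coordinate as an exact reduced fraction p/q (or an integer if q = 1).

1. E_x = -1  [2·signedArea(EAD) = 0 ∩ ED · BA = 120]
2. E_y = -2  [2·signedArea(EAD) = 0 ∩ ED · BA = 120]
   → E = (-1, -2)

E = (-1, -2)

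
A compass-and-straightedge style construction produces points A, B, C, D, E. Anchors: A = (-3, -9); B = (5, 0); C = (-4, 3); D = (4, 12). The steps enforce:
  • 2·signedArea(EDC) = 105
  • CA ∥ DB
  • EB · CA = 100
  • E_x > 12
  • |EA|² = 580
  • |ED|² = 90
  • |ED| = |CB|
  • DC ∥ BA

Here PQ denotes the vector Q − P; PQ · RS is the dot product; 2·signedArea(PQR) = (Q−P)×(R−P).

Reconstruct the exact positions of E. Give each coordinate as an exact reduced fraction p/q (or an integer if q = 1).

1. E_x = 13  [EB · CA = 100 ∩ 2·signedArea(EDC) = 105]
2. E_y = 9  [EB · CA = 100 ∩ 2·signedArea(EDC) = 105]
   → E = (13, 9)

E = (13, 9)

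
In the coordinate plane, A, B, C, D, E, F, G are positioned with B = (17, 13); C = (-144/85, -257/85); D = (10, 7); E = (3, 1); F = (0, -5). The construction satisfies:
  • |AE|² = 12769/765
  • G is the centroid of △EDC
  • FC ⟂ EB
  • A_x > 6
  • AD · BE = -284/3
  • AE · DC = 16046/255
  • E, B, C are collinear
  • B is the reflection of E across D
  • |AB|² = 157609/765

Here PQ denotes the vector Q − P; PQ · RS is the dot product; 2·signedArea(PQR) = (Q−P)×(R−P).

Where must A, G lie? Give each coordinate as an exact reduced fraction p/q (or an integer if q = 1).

1. A_x = 1556/255  [line 14·x + 12·y + -388/3 = 0 ∩ |AB|² = 157609/765]
2. A_y = 311/85  [line 14·x + 12·y + -388/3 = 0 ∩ |AB|² = 157609/765]
   → A = (1556/255, 311/85)
3. G_x = 961/255  [G is the centroid of △EDC]
4. G_y = 141/85  [G is the centroid of △EDC]
   → G = (961/255, 141/85)

A = (1556/255, 311/85)
G = (961/255, 141/85)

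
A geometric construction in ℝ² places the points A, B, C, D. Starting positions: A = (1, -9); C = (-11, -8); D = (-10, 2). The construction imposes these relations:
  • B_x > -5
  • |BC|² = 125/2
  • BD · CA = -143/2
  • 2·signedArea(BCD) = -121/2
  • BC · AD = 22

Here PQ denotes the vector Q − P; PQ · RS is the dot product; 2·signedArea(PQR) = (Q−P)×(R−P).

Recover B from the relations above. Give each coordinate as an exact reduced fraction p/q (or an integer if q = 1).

1. B_x = -9/2  [2·signedArea(BCD) = -121/2 ∩ BC · AD = 22]
2. B_y = -7/2  [2·signedArea(BCD) = -121/2 ∩ BC · AD = 22]
   → B = (-9/2, -7/2)

B = (-9/2, -7/2)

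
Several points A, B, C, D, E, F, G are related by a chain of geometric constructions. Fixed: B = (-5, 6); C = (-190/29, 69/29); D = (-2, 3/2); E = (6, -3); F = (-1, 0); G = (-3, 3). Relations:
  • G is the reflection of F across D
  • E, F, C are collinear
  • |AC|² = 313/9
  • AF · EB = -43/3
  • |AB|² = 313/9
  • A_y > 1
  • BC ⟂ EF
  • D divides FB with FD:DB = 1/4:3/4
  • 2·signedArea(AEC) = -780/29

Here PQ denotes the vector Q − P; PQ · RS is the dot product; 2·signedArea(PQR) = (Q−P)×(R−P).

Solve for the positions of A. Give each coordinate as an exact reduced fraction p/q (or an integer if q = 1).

1. A_x = -2/3  [2·signedArea(AEC) = -780/29 ∩ AF · EB = -43/3]
2. A_y = 2  [2·signedArea(AEC) = -780/29 ∩ AF · EB = -43/3]
   → A = (-2/3, 2)

A = (-2/3, 2)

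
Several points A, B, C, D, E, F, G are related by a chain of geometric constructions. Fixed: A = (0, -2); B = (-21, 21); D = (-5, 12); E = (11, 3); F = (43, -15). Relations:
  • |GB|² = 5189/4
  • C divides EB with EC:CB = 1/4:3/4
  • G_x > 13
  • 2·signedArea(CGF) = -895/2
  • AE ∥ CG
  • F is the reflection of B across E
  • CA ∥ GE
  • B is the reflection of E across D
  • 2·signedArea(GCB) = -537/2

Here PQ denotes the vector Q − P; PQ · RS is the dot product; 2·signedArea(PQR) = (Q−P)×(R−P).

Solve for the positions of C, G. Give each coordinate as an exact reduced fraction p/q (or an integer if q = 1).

C = (3, 15/2)
G = (14, 25/2)

1. C_x = 3  [C divides EB with EC:CB = 1/4:3/4]
2. C_y = 15/2  [C divides EB with EC:CB = 1/4:3/4]
   → C = (3, 15/2)
3. G_x = 14  [CA ∥ GE ∩ AE ∥ CG]
4. G_y = 25/2  [CA ∥ GE ∩ AE ∥ CG]
   → G = (14, 25/2)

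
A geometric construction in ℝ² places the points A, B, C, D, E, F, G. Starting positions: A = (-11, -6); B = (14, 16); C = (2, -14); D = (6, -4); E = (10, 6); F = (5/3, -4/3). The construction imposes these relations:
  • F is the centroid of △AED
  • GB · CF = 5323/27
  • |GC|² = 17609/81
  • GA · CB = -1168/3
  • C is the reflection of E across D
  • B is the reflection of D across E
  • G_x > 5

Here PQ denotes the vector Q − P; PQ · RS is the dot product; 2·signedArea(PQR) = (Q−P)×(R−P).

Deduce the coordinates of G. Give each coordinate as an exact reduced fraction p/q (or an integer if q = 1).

G = (53/9, 2/9)

1. G_x = 53/9  [GB · CF = 5323/27 ∩ GA · CB = -1168/3]
2. G_y = 2/9  [GB · CF = 5323/27 ∩ GA · CB = -1168/3]
   → G = (53/9, 2/9)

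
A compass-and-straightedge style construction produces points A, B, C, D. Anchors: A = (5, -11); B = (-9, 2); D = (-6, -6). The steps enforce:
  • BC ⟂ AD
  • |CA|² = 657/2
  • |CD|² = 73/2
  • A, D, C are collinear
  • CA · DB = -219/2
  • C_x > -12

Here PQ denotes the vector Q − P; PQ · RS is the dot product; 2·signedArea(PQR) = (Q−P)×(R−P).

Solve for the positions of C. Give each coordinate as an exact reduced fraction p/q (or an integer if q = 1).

C = (-23/2, -7/2)

1. C_x = -23/2  [A, D, C are collinear ∩ BC ⟂ AD]
2. C_y = -7/2  [A, D, C are collinear ∩ BC ⟂ AD]
   → C = (-23/2, -7/2)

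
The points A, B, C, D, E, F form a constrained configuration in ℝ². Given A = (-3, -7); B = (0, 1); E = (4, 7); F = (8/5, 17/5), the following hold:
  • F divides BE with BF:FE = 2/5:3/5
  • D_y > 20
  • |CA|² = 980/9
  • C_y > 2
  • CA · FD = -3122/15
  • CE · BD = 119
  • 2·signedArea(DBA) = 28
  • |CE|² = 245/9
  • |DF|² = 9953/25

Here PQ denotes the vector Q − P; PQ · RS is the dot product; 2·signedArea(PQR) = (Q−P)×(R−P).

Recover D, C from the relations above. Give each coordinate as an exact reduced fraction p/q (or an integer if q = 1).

C = (5/3, 7/3)
D = (11, 21)

1. D_x = 11  [line 8·x + -3·y + -25 = 0 ∩ |DF|² = 9953/25]
2. D_y = 21  [line 8·x + -3·y + -25 = 0 ∩ |DF|² = 9953/25]
   → D = (11, 21)
3. C_x = 5/3  [CA · FD = -3122/15 ∩ CE · BD = 119]
4. C_y = 7/3  [CA · FD = -3122/15 ∩ CE · BD = 119]
   → C = (5/3, 7/3)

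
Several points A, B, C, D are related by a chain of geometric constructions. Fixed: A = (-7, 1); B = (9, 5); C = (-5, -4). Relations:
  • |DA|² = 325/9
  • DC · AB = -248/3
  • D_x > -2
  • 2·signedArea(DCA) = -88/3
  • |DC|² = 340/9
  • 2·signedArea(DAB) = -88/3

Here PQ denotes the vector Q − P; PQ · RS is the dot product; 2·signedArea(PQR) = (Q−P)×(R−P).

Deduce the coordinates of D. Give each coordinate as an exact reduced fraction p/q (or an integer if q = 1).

1. D_x = -1  [2·signedArea(DCA) = -88/3 ∩ DC · AB = -248/3]
2. D_y = 2/3  [2·signedArea(DCA) = -88/3 ∩ DC · AB = -248/3]
   → D = (-1, 2/3)

D = (-1, 2/3)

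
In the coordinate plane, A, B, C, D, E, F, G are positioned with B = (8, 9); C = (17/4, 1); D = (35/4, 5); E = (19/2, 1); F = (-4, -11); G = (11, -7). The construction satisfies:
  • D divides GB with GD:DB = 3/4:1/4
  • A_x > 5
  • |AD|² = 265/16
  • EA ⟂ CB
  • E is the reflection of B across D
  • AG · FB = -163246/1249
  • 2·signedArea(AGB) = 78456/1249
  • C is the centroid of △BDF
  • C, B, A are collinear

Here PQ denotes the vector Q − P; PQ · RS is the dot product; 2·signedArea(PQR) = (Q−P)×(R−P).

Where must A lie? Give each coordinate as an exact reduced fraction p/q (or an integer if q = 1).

A = (12979/2498, 3769/1249)

1. A_x = 12979/2498  [C, B, A are collinear ∩ EA ⟂ CB]
2. A_y = 3769/1249  [C, B, A are collinear ∩ EA ⟂ CB]
   → A = (12979/2498, 3769/1249)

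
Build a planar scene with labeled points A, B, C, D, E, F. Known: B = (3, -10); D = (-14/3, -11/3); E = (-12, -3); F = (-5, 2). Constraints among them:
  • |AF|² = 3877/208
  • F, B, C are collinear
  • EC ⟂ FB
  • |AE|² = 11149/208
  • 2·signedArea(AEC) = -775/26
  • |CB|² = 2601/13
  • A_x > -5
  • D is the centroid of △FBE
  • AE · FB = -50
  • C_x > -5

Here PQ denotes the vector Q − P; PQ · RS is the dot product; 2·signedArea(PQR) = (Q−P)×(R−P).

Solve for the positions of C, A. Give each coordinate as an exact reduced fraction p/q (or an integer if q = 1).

A = (-245/52, -30/13)
C = (-63/13, 23/13)

1. C_x = -63/13  [F, B, C are collinear ∩ EC ⟂ FB]
2. C_y = 23/13  [F, B, C are collinear ∩ EC ⟂ FB]
   → C = (-63/13, 23/13)
3. A_x = -245/52  [line -62/13·x + 93/13·y + -155/26 = 0 ∩ |AE|² = 11149/208]
4. A_y = -30/13  [line -62/13·x + 93/13·y + -155/26 = 0 ∩ |AE|² = 11149/208]
   → A = (-245/52, -30/13)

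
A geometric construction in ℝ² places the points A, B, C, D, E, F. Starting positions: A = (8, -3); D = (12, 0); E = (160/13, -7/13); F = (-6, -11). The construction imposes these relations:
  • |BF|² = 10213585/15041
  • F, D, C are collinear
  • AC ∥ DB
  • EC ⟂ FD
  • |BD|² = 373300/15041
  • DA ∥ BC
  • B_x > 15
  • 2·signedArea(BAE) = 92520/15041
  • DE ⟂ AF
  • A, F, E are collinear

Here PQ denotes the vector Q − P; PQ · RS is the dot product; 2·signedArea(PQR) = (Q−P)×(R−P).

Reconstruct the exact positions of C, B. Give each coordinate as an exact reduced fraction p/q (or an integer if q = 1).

B = (18494/1157, 3460/1157)
C = (13866/1157, -11/1157)

1. C_x = 13866/1157  [F, D, C are collinear ∩ EC ⟂ FD]
2. C_y = -11/1157  [F, D, C are collinear ∩ EC ⟂ FD]
   → C = (13866/1157, -11/1157)
3. B_x = 18494/1157  [DA ∥ BC ∩ AC ∥ DB]
4. B_y = 3460/1157  [DA ∥ BC ∩ AC ∥ DB]
   → B = (18494/1157, 3460/1157)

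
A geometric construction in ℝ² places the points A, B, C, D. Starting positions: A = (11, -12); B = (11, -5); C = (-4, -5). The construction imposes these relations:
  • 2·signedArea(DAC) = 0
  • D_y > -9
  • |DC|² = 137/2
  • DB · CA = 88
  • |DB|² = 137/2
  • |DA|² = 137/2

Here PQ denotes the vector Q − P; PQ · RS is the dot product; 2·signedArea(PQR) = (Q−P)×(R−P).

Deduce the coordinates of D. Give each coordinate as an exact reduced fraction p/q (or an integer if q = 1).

D = (7/2, -17/2)

1. D_x = 7/2  [2·signedArea(DAC) = 0 ∩ DB · CA = 88]
2. D_y = -17/2  [2·signedArea(DAC) = 0 ∩ DB · CA = 88]
   → D = (7/2, -17/2)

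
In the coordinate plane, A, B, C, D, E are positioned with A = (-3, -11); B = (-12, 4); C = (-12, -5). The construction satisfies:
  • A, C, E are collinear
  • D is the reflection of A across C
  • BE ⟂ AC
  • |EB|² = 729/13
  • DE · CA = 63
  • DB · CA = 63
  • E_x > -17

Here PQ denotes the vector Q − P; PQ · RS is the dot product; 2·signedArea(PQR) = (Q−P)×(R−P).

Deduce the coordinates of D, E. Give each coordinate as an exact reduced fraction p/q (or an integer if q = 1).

1. D_x = -21  [D is the reflection of A across C]
2. D_y = 1  [D is the reflection of A across C]
   → D = (-21, 1)
3. E_x = -210/13  [A, C, E are collinear ∩ BE ⟂ AC]
4. E_y = -29/13  [A, C, E are collinear ∩ BE ⟂ AC]
   → E = (-210/13, -29/13)

D = (-21, 1)
E = (-210/13, -29/13)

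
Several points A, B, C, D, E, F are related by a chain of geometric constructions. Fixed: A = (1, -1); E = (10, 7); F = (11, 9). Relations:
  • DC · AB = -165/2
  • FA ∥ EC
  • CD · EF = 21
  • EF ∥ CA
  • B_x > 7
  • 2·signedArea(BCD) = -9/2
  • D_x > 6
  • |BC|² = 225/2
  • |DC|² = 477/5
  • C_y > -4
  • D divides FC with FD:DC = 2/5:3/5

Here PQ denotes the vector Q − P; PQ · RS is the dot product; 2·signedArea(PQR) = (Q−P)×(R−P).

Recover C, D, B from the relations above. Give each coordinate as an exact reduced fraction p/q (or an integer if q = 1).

1. C_x = 0  [EF ∥ CA ∩ FA ∥ EC]
2. C_y = -3  [EF ∥ CA ∩ FA ∥ EC]
   → C = (0, -3)
3. D_x = 33/5  [D divides FC with FD:DC = 2/5:3/5]
4. D_y = 21/5  [D divides FC with FD:DC = 2/5:3/5]
   → D = (33/5, 21/5)
5. B_x = 15/2  [2·signedArea(BCD) = -9/2 ∩ DC · AB = -165/2]
6. B_y = 9/2  [2·signedArea(BCD) = -9/2 ∩ DC · AB = -165/2]
   → B = (15/2, 9/2)

B = (15/2, 9/2)
C = (0, -3)
D = (33/5, 21/5)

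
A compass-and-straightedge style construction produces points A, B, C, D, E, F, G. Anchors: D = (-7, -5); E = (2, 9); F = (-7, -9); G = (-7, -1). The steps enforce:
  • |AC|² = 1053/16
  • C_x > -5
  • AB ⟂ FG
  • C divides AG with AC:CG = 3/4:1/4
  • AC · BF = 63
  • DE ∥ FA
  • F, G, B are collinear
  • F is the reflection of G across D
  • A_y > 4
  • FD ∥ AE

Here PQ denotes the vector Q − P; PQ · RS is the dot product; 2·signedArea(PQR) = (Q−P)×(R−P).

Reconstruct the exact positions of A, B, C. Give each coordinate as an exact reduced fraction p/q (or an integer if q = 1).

1. A_x = 2  [FD ∥ AE ∩ DE ∥ FA]
2. A_y = 5  [FD ∥ AE ∩ DE ∥ FA]
   → A = (2, 5)
3. B_x = -7  [F, G, B are collinear ∩ AB ⟂ FG]
4. B_y = 5  [F, G, B are collinear ∩ AB ⟂ FG]
   → B = (-7, 5)
5. C_x = -19/4  [C divides AG with AC:CG = 3/4:1/4]
6. C_y = 1/2  [C divides AG with AC:CG = 3/4:1/4]
   → C = (-19/4, 1/2)

A = (2, 5)
B = (-7, 5)
C = (-19/4, 1/2)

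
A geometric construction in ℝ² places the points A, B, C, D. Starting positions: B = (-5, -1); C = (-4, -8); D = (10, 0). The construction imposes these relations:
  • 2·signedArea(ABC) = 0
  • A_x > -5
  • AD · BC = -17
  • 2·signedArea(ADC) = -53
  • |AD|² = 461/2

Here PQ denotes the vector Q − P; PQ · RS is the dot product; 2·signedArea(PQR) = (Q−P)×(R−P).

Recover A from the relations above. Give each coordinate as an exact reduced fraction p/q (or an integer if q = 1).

1. A_x = -9/2  [2·signedArea(ABC) = 0 ∩ AD · BC = -17]
2. A_y = -9/2  [2·signedArea(ABC) = 0 ∩ AD · BC = -17]
   → A = (-9/2, -9/2)

A = (-9/2, -9/2)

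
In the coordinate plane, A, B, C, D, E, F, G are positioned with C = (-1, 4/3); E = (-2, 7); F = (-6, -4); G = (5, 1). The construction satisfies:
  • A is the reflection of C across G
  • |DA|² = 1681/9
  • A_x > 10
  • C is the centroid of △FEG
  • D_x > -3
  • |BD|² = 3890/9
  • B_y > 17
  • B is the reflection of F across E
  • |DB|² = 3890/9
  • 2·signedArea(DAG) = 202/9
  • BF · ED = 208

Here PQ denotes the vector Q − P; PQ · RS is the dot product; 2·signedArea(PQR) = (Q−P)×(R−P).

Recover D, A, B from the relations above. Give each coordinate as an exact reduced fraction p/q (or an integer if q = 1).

1. A_x = 11  [A is the reflection of C across G]
2. A_y = 2/3  [A is the reflection of C across G]
   → A = (11, 2/3)
3. B_x = 2  [B is the reflection of F across E]
4. B_y = 18  [B is the reflection of F across E]
   → B = (2, 18)
5. D_x = -7/3  [2·signedArea(DAG) = 202/9 ∩ BF · ED = 208]
6. D_y = -7/3  [2·signedArea(DAG) = 202/9 ∩ BF · ED = 208]
   → D = (-7/3, -7/3)

A = (11, 2/3)
B = (2, 18)
D = (-7/3, -7/3)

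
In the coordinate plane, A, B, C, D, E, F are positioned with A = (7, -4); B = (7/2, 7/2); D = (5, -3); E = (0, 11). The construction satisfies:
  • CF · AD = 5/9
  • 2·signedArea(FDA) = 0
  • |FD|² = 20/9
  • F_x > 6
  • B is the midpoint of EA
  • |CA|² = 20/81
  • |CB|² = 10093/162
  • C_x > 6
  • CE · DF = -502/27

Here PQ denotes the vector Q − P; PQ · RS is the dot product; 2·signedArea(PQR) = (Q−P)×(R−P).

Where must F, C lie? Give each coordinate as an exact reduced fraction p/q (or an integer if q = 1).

1. F_x = 19/3  [line 1·x + 2·y + 1 = 0 ∩ |FD|² = 20/9]
2. F_y = -11/3  [line 1·x + 2·y + 1 = 0 ∩ |FD|² = 20/9]
   → F = (19/3, -11/3)
3. C_x = 59/9  [line 2·x + -1·y + -152/9 = 0 ∩ |CA|² = 20/81]
4. C_y = -34/9  [line 2·x + -1·y + -152/9 = 0 ∩ |CA|² = 20/81]
   → C = (59/9, -34/9)

C = (59/9, -34/9)
F = (19/3, -11/3)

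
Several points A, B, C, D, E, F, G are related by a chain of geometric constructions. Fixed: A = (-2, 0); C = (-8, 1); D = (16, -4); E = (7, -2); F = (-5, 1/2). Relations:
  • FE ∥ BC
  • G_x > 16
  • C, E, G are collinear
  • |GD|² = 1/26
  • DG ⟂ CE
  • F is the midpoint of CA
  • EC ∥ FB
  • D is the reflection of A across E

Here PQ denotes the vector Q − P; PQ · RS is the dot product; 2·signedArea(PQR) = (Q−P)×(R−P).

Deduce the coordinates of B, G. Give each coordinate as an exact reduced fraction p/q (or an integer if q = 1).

1. B_x = -20  [FE ∥ BC ∩ EC ∥ FB]
2. B_y = 7/2  [FE ∥ BC ∩ EC ∥ FB]
   → B = (-20, 7/2)
3. G_x = 417/26  [C, E, G are collinear ∩ DG ⟂ CE]
4. G_y = -99/26  [C, E, G are collinear ∩ DG ⟂ CE]
   → G = (417/26, -99/26)

B = (-20, 7/2)
G = (417/26, -99/26)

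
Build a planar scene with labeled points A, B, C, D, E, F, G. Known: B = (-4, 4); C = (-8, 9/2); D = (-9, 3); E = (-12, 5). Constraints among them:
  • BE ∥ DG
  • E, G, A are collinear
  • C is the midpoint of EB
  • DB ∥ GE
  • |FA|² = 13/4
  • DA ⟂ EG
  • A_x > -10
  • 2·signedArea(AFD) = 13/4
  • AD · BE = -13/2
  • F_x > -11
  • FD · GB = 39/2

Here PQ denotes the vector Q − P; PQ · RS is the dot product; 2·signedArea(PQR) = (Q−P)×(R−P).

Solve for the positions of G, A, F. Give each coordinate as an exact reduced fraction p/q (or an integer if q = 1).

1. G_x = -17  [DB ∥ GE ∩ BE ∥ DG]
2. G_y = 4  [DB ∥ GE ∩ BE ∥ DG]
   → G = (-17, 4)
3. A_x = -19/2  [E, G, A are collinear ∩ DA ⟂ EG]
4. A_y = 11/2  [E, G, A are collinear ∩ DA ⟂ EG]
   → A = (-19/2, 11/2)
5. F_x = -21/2  [FD · GB = 39/2 ∩ 2·signedArea(AFD) = 13/4]
6. F_y = 4  [FD · GB = 39/2 ∩ 2·signedArea(AFD) = 13/4]
   → F = (-21/2, 4)

A = (-19/2, 11/2)
F = (-21/2, 4)
G = (-17, 4)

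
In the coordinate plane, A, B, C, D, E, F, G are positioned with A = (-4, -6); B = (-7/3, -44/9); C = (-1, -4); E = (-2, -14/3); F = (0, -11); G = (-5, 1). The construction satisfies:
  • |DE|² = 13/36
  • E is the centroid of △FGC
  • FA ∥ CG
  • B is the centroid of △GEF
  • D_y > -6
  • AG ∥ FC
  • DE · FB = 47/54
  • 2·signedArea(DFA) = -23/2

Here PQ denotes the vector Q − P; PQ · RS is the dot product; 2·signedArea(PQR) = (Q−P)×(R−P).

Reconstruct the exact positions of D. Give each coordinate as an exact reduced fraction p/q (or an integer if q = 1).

D = (-5/2, -5)

1. D_x = -5/2  [2·signedArea(DFA) = -23/2 ∩ DE · FB = 47/54]
2. D_y = -5  [2·signedArea(DFA) = -23/2 ∩ DE · FB = 47/54]
   → D = (-5/2, -5)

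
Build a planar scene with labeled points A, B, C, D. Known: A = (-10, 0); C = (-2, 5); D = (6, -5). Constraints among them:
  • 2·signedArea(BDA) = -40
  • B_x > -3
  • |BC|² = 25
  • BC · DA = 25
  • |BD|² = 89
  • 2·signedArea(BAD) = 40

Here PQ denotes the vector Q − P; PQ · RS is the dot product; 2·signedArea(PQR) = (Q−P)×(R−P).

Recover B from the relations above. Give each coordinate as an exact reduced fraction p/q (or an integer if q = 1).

1. B_x = -2  [2·signedArea(BAD) = 40 ∩ BC · DA = 25]
2. B_y = 0  [2·signedArea(BAD) = 40 ∩ BC · DA = 25]
   → B = (-2, 0)

B = (-2, 0)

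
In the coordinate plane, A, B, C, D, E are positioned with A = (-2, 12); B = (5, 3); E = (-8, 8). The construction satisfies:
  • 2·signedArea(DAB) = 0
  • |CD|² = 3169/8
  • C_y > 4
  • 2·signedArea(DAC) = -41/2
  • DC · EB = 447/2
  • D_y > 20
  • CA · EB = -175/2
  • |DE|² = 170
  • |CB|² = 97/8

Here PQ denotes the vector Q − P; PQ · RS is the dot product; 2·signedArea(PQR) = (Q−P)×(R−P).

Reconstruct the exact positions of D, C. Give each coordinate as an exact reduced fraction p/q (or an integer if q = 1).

C = (7/4, 17/4)
D = (-9, 21)

1. D_x = -9  [line 9·x + 7·y + -66 = 0 ∩ |DE|² = 170]
2. D_y = 21  [line 9·x + 7·y + -66 = 0 ∩ |DE|² = 170]
   → D = (-9, 21)
3. C_x = 7/4  [CA · EB = -175/2 ∩ 2·signedArea(DAC) = -41/2]
4. C_y = 17/4  [CA · EB = -175/2 ∩ 2·signedArea(DAC) = -41/2]
   → C = (7/4, 17/4)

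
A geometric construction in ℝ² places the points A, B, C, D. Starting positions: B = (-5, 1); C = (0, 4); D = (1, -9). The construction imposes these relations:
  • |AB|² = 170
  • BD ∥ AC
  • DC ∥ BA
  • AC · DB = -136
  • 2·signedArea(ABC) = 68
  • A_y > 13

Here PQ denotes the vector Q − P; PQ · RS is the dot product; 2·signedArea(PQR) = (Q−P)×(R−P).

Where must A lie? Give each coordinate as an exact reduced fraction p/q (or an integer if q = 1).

1. A_x = -6  [BD ∥ AC ∩ DC ∥ BA]
2. A_y = 14  [BD ∥ AC ∩ DC ∥ BA]
   → A = (-6, 14)

A = (-6, 14)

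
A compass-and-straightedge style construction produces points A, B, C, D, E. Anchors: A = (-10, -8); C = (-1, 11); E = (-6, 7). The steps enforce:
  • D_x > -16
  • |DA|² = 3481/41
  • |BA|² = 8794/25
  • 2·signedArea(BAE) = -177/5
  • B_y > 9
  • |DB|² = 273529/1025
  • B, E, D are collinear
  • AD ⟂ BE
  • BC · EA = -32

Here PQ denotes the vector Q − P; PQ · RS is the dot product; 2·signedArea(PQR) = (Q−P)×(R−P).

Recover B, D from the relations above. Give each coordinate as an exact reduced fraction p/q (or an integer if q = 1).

B = (-3, 47/5)
D = (-646/41, -33/41)

1. B_x = -3  [2·signedArea(BAE) = -177/5 ∩ BC · EA = -32]
2. B_y = 47/5  [2·signedArea(BAE) = -177/5 ∩ BC · EA = -32]
   → B = (-3, 47/5)
3. D_x = -646/41  [B, E, D are collinear ∩ AD ⟂ BE]
4. D_y = -33/41  [B, E, D are collinear ∩ AD ⟂ BE]
   → D = (-646/41, -33/41)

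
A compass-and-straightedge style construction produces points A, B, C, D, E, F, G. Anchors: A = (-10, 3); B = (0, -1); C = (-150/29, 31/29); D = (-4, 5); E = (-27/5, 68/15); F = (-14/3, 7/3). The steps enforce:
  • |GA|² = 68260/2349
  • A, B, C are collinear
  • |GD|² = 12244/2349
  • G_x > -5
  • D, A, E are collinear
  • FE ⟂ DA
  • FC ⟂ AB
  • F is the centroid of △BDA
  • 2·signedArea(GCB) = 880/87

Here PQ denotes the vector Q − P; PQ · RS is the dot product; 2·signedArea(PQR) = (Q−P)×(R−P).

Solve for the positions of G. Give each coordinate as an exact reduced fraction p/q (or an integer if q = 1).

1. G_x = -1204/261  [line 60/29·x + 150/29·y + -430/87 = 0 ∩ |GA|² = 68260/2349]
2. G_y = 731/261  [line 60/29·x + 150/29·y + -430/87 = 0 ∩ |GA|² = 68260/2349]
   → G = (-1204/261, 731/261)

G = (-1204/261, 731/261)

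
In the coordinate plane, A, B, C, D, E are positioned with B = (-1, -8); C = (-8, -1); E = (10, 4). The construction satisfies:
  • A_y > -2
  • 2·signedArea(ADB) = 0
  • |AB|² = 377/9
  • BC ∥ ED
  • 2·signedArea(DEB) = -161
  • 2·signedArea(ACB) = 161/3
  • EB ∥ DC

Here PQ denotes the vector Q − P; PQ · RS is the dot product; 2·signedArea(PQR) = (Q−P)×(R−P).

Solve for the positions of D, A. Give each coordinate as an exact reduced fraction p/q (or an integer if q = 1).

1. D_x = 3  [EB ∥ DC ∩ BC ∥ ED]
2. D_y = 11  [EB ∥ DC ∩ BC ∥ ED]
   → D = (3, 11)
3. A_x = 1/3  [2·signedArea(ADB) = 0 ∩ 2·signedArea(ACB) = 161/3]
4. A_y = -5/3  [2·signedArea(ADB) = 0 ∩ 2·signedArea(ACB) = 161/3]
   → A = (1/3, -5/3)

A = (1/3, -5/3)
D = (3, 11)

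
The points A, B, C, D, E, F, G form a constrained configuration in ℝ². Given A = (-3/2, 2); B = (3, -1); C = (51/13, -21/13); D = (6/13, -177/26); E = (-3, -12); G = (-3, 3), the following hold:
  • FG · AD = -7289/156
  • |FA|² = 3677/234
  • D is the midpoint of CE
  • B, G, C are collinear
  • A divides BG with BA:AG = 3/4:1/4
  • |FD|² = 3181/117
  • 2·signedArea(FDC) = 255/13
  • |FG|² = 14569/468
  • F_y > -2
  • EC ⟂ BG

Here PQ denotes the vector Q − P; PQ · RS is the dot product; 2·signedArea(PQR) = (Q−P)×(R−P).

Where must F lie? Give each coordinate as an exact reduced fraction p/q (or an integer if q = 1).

1. F_x = 2/13  [2·signedArea(FDC) = 255/13 ∩ FG · AD = -7289/156]
2. F_y = -125/78  [2·signedArea(FDC) = 255/13 ∩ FG · AD = -7289/156]
   → F = (2/13, -125/78)

F = (2/13, -125/78)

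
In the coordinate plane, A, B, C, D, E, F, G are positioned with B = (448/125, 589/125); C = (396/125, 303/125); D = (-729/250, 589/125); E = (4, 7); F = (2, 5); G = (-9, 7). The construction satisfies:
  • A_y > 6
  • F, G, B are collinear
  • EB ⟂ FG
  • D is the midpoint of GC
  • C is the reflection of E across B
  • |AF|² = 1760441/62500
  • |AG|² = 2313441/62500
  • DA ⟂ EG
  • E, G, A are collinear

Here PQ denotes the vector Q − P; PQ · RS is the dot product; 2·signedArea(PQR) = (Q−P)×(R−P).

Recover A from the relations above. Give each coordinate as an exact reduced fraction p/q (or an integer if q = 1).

1. A_x = -729/250  [E, G, A are collinear ∩ DA ⟂ EG]
2. A_y = 7  [E, G, A are collinear ∩ DA ⟂ EG]
   → A = (-729/250, 7)

A = (-729/250, 7)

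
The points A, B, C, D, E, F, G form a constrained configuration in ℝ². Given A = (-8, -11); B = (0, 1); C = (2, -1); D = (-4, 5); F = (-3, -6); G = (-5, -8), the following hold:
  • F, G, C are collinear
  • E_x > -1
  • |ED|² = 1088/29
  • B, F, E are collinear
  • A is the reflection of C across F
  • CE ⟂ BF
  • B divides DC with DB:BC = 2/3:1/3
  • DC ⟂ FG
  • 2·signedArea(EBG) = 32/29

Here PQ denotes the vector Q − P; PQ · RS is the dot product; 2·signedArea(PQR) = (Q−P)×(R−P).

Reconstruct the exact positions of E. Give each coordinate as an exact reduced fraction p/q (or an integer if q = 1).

1. E_x = -12/29  [B, F, E are collinear ∩ CE ⟂ BF]
2. E_y = 1/29  [B, F, E are collinear ∩ CE ⟂ BF]
   → E = (-12/29, 1/29)

E = (-12/29, 1/29)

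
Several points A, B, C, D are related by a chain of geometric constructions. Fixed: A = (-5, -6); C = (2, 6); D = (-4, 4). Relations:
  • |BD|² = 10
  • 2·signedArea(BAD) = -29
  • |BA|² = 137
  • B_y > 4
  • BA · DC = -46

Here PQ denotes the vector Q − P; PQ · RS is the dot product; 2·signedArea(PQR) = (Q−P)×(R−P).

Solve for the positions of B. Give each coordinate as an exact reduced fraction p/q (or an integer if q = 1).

B = (-1, 5)

1. B_x = -1  [BA · DC = -46 ∩ 2·signedArea(BAD) = -29]
2. B_y = 5  [BA · DC = -46 ∩ 2·signedArea(BAD) = -29]
   → B = (-1, 5)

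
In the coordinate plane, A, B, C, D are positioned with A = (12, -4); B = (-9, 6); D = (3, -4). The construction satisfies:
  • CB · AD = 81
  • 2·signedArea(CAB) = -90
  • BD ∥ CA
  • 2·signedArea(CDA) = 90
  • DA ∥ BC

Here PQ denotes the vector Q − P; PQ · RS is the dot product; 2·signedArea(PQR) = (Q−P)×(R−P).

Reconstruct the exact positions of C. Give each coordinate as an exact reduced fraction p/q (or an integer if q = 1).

1. C_x = 0  [BD ∥ CA ∩ DA ∥ BC]
2. C_y = 6  [BD ∥ CA ∩ DA ∥ BC]
   → C = (0, 6)

C = (0, 6)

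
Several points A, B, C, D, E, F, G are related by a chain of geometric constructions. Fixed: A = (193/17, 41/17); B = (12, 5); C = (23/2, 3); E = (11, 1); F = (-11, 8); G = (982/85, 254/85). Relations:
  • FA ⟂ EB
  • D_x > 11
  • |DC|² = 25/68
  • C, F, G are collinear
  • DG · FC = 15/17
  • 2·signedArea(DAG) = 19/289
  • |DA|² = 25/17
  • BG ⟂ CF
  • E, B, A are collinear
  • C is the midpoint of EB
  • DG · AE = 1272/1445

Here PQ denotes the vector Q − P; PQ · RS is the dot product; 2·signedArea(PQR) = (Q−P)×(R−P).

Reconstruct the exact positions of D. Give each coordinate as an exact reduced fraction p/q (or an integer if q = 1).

D = (198/17, 61/17)

1. D_x = 198/17  [DG · FC = 15/17 ∩ 2·signedArea(DAG) = 19/289]
2. D_y = 61/17  [DG · FC = 15/17 ∩ 2·signedArea(DAG) = 19/289]
   → D = (198/17, 61/17)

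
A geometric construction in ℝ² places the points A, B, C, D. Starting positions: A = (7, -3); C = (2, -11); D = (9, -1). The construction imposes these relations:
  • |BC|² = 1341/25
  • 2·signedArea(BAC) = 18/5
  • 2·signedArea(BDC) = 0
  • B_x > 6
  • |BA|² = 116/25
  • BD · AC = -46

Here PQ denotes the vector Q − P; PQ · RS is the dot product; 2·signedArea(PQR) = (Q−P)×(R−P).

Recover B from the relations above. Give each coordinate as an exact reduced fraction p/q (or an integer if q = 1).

1. B_x = 31/5  [2·signedArea(BDC) = 0 ∩ BD · AC = -46]
2. B_y = -5  [2·signedArea(BDC) = 0 ∩ BD · AC = -46]
   → B = (31/5, -5)

B = (31/5, -5)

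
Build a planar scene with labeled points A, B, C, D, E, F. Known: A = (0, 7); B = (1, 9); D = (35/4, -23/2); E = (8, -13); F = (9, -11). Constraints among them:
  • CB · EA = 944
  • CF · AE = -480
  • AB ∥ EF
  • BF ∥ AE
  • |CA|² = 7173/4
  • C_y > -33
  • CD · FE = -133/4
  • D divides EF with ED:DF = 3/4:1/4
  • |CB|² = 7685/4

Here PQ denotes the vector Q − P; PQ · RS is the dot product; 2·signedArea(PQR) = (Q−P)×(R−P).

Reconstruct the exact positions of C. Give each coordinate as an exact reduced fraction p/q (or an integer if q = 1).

1. C_x = 33/2  [CB · EA = 944 ∩ CD · FE = -133/4]
2. C_y = -32  [CB · EA = 944 ∩ CD · FE = -133/4]
   → C = (33/2, -32)

C = (33/2, -32)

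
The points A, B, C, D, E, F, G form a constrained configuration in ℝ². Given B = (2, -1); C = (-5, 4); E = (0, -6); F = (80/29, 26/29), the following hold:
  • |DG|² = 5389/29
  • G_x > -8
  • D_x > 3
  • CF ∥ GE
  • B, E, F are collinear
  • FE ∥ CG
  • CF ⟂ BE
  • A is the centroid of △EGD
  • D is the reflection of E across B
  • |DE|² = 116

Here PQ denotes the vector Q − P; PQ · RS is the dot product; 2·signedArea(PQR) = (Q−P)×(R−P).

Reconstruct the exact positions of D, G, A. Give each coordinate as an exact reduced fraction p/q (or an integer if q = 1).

1. D_x = 4  [D is the reflection of E across B]
2. D_y = 4  [D is the reflection of E across B]
   → D = (4, 4)
3. G_x = -225/29  [CF ∥ GE ∩ FE ∥ CG]
4. G_y = -84/29  [CF ∥ GE ∩ FE ∥ CG]
   → G = (-225/29, -84/29)
5. A_x = -109/87  [A is the centroid of △EGD]
6. A_y = -142/87  [A is the centroid of △EGD]
   → A = (-109/87, -142/87)

A = (-109/87, -142/87)
D = (4, 4)
G = (-225/29, -84/29)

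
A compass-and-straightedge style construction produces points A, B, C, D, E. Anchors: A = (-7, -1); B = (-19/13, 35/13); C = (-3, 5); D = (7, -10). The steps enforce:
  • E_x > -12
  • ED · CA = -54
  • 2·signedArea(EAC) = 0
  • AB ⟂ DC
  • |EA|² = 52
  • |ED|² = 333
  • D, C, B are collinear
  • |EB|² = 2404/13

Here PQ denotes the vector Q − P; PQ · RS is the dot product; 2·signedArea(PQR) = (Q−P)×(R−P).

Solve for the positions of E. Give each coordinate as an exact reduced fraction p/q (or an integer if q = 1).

1. E_x = -11  [2·signedArea(EAC) = 0 ∩ ED · CA = -54]
2. E_y = -7  [2·signedArea(EAC) = 0 ∩ ED · CA = -54]
   → E = (-11, -7)

E = (-11, -7)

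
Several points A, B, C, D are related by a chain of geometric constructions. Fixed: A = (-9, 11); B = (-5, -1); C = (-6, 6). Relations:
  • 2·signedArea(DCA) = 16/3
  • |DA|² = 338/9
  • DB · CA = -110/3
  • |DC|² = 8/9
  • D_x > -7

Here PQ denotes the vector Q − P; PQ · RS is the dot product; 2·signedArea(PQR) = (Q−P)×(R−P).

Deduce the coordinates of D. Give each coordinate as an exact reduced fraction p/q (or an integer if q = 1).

D = (-20/3, 16/3)

1. D_x = -20/3  [2·signedArea(DCA) = 16/3 ∩ DB · CA = -110/3]
2. D_y = 16/3  [2·signedArea(DCA) = 16/3 ∩ DB · CA = -110/3]
   → D = (-20/3, 16/3)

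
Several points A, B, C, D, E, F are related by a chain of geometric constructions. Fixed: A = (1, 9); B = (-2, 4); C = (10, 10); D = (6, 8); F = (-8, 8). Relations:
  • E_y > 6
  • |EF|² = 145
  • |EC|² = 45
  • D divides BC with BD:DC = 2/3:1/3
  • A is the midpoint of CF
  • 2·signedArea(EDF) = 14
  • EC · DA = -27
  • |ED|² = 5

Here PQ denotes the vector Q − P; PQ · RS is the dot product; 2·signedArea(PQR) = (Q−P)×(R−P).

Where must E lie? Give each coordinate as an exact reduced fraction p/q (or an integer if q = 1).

1. E_x = 4  [2·signedArea(EDF) = 14 ∩ EC · DA = -27]
2. E_y = 7  [2·signedArea(EDF) = 14 ∩ EC · DA = -27]
   → E = (4, 7)

E = (4, 7)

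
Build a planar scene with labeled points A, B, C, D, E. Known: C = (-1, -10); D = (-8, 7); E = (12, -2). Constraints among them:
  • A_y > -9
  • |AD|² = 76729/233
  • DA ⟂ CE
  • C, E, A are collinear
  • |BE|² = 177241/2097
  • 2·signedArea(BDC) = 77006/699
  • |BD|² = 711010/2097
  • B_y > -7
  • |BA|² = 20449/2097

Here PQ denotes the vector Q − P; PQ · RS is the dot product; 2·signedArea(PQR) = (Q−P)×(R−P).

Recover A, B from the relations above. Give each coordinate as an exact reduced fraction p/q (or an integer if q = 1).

1. A_x = 352/233  [C, E, A are collinear ∩ DA ⟂ CE]
2. A_y = -1970/233  [C, E, A are collinear ∩ DA ⟂ CE]
   → A = (352/233, -1970/233)
3. B_x = 2915/699  [line 17·x + 7·y + -16193/699 = 0 ∩ |BA|² = 20449/2097]
4. B_y = -4766/699  [line 17·x + 7·y + -16193/699 = 0 ∩ |BA|² = 20449/2097]
   → B = (2915/699, -4766/699)

A = (352/233, -1970/233)
B = (2915/699, -4766/699)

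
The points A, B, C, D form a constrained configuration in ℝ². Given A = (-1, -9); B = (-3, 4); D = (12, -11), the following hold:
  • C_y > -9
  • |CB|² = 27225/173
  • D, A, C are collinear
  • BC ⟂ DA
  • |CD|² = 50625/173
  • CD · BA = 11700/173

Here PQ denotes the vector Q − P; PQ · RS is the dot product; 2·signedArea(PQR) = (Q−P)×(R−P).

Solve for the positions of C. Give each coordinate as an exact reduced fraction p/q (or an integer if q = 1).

C = (-849/173, -1453/173)

1. C_x = -849/173  [D, A, C are collinear ∩ BC ⟂ DA]
2. C_y = -1453/173  [D, A, C are collinear ∩ BC ⟂ DA]
   → C = (-849/173, -1453/173)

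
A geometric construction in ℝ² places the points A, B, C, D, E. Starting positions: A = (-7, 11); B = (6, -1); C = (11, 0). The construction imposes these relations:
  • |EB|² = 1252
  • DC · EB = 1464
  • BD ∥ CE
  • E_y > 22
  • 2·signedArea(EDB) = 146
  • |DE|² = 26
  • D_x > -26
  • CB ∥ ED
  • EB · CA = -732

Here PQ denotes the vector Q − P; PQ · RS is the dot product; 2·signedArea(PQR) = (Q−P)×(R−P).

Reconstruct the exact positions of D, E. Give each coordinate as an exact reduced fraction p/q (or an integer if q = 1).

D = (-25, 22)
E = (-20, 23)

1. E_x = -20  [line 18·x + -11·y + 613 = 0 ∩ |EB|² = 1252]
2. E_y = 23  [line 18·x + -11·y + 613 = 0 ∩ |EB|² = 1252]
   → E = (-20, 23)
3. D_x = -25  [DC · EB = 1464 ∩ CB ∥ ED]
4. D_y = 22  [DC · EB = 1464 ∩ CB ∥ ED]
   → D = (-25, 22)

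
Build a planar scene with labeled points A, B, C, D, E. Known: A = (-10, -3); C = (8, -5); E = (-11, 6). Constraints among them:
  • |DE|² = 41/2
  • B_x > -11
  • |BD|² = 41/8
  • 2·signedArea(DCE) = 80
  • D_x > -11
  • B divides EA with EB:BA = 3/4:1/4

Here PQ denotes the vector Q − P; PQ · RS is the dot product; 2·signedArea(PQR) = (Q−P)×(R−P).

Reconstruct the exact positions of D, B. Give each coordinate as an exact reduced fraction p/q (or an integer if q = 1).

1. D_x = -21/2  [line -11·x + -19·y + -87 = 0 ∩ |DE|² = 41/2]
2. D_y = 3/2  [line -11·x + -19·y + -87 = 0 ∩ |DE|² = 41/2]
   → D = (-21/2, 3/2)
3. B_x = -41/4  [B divides EA with EB:BA = 3/4:1/4]
4. B_y = -3/4  [B divides EA with EB:BA = 3/4:1/4]
   → B = (-41/4, -3/4)

B = (-41/4, -3/4)
D = (-21/2, 3/2)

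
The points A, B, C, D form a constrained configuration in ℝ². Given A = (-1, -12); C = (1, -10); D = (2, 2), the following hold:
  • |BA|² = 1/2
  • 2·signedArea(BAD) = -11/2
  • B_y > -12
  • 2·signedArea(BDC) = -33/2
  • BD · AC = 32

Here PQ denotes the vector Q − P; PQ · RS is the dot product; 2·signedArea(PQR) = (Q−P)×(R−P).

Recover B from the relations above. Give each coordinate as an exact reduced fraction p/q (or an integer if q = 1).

B = (-1/2, -23/2)

1. B_x = -1/2  [2·signedArea(BDC) = -33/2 ∩ 2·signedArea(BAD) = -11/2]
2. B_y = -23/2  [2·signedArea(BDC) = -33/2 ∩ 2·signedArea(BAD) = -11/2]
   → B = (-1/2, -23/2)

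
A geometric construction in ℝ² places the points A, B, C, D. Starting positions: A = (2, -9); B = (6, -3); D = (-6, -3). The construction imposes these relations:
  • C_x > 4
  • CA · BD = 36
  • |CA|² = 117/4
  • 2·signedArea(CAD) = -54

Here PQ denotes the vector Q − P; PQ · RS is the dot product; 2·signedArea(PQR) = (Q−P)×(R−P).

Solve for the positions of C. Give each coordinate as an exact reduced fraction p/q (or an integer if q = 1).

C = (5, -9/2)

1. C_x = 5  [CA · BD = 36 ∩ 2·signedArea(CAD) = -54]
2. C_y = -9/2  [CA · BD = 36 ∩ 2·signedArea(CAD) = -54]
   → C = (5, -9/2)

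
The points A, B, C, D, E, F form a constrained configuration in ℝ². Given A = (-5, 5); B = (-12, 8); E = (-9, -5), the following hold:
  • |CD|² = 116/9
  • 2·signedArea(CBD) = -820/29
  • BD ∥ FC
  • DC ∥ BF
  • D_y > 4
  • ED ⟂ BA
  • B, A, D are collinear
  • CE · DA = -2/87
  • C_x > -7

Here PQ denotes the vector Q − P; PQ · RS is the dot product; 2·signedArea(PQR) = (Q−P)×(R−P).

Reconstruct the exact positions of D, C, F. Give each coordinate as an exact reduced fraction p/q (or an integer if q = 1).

1. D_x = -138/29  [B, A, D are collinear ∩ ED ⟂ BA]
2. D_y = 142/29  [B, A, D are collinear ∩ ED ⟂ BA]
   → D = (-138/29, 142/29)
3. C_x = -544/87  [CE · DA = -2/87 ∩ 2·signedArea(CBD) = -820/29]
4. C_y = 142/87  [CE · DA = -2/87 ∩ 2·signedArea(CBD) = -820/29]
   → C = (-544/87, 142/87)
5. F_x = -1174/87  [BD ∥ FC ∩ DC ∥ BF]
6. F_y = 412/87  [BD ∥ FC ∩ DC ∥ BF]
   → F = (-1174/87, 412/87)

C = (-544/87, 142/87)
D = (-138/29, 142/29)
F = (-1174/87, 412/87)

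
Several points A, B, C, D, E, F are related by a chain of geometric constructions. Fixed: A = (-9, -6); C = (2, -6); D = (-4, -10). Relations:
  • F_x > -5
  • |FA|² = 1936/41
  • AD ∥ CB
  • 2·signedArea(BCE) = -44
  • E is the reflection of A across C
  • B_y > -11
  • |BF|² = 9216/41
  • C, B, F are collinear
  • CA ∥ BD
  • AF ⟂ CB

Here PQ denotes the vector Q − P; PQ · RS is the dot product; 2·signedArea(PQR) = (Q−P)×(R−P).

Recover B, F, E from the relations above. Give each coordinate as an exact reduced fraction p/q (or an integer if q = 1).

B = (7, -10)
E = (13, -6)
F = (-193/41, -26/41)

1. B_x = 7  [CA ∥ BD ∩ AD ∥ CB]
2. B_y = -10  [CA ∥ BD ∩ AD ∥ CB]
   → B = (7, -10)
3. F_x = -193/41  [C, B, F are collinear ∩ AF ⟂ CB]
4. F_y = -26/41  [C, B, F are collinear ∩ AF ⟂ CB]
   → F = (-193/41, -26/41)
5. E_x = 13  [E is the reflection of A across C]
6. E_y = -6  [E is the reflection of A across C]
   → E = (13, -6)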